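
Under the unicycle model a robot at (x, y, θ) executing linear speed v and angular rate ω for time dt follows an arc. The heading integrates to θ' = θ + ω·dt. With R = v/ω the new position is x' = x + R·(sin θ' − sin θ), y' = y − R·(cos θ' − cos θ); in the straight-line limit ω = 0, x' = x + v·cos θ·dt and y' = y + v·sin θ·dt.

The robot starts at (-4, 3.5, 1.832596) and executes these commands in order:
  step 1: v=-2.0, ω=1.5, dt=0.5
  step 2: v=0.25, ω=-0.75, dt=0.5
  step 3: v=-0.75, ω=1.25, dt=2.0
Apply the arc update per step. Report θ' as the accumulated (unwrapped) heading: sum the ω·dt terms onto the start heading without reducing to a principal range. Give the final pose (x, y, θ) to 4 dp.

step 1: θ'=2.5826 (R=-1.3333) → pose (-3.4192, 2.7147, 2.5826)
step 2: θ'=2.2076 (R=-0.3333) → pose (-3.5104, 2.7991, 2.2076)
step 3: θ'=4.7076 (R=-0.6000) → pose (-2.4280, 3.1530, 4.7076)

(-2.4280, 3.1530, 4.7076)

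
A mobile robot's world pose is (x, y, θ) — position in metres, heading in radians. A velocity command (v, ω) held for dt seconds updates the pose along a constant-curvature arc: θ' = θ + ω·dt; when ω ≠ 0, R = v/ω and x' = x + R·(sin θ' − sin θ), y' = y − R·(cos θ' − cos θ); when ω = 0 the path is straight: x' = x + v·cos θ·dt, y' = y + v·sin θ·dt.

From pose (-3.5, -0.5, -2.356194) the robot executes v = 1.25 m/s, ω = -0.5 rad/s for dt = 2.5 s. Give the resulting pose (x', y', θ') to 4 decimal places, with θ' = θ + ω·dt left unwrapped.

(-6.3879, -0.9672, -3.6062)

θ' = -2.3562 + -0.5·2.5 = -3.6062
R = v/ω = 1.25/-0.5 = -2.5000
x' = -3.5 + -2.5000·(sin -3.6062 − sin -2.3562) = -6.3879
y' = -0.5 − -2.5000·(cos -3.6062 − cos -2.3562) = -0.9672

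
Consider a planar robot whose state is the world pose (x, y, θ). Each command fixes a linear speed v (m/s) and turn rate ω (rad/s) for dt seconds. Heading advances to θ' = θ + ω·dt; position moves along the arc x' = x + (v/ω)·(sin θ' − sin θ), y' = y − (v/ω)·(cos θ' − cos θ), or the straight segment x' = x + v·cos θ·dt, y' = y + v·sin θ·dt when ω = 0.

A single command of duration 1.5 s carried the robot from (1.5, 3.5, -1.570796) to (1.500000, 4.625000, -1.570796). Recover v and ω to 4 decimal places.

Δθ = -1.570796 − -1.570796 = 0.000000
ω = Δθ/dt = 0.000000/1.5 = 0.0000
ω = 0 → v = (Δx·cos θ + Δy·sin θ)/dt = -0.7500

v = -0.7500, ω = 0.0000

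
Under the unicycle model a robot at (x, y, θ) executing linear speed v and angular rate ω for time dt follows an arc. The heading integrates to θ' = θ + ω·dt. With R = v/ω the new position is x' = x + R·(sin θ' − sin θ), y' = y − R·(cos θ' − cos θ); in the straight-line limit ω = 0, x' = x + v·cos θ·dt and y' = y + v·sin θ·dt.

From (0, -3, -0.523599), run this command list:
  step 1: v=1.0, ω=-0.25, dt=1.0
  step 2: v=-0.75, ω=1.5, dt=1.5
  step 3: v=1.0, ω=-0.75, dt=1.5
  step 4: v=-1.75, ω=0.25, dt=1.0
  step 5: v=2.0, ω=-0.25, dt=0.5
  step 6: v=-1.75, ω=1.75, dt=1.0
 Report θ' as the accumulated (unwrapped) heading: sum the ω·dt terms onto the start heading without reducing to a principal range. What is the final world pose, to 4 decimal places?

step 1: θ'=-0.7736 (R=-4.0000) → pose (0.7949, -3.6025, -0.7736)
step 2: θ'=1.4764 (R=-0.5000) → pose (-0.0523, -3.9131, 1.4764)
step 3: θ'=0.3514 (R=-1.3333) → pose (0.8162, -2.7869, 0.3514)
step 4: θ'=0.6014 (R=-7.0000) → pose (-0.7349, -3.5873, 0.6014)
step 5: θ'=0.4764 (R=-8.0000) → pose (0.1228, -3.0745, 0.4764)
step 6: θ'=2.2264 (R=-1.0000) → pose (-0.2113, -4.5728, 2.2264)

(-0.2113, -4.5728, 2.2264)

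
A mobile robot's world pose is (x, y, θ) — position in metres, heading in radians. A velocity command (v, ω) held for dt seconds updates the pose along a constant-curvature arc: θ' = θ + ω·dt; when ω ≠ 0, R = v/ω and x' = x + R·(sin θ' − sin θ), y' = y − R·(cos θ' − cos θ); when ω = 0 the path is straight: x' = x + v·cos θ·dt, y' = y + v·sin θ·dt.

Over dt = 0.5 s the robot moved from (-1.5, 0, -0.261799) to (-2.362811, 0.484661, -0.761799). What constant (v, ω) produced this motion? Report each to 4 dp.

Δθ = -0.761799 − -0.261799 = -0.500000
ω = Δθ/dt = -0.500000/0.5 = -1.0000
R = Δx/(sin θ' − sin θ) = 2.0000
v = R·ω = 2.0000·-1.0000 = -2.0000

v = -2.0000, ω = -1.0000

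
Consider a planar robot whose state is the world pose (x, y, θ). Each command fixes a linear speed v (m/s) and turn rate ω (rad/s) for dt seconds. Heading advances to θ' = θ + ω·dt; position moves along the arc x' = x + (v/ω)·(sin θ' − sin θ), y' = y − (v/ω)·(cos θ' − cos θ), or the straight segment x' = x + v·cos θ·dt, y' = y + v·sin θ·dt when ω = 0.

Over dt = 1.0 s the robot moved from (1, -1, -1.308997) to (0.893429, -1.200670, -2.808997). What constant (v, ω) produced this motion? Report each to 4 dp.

Δθ = -2.808997 − -1.308997 = -1.500000
ω = Δθ/dt = -1.500000/1.0 = -1.5000
R = −Δy/(cos θ' − cos θ) = -0.1667
v = R·ω = -0.1667·-1.5000 = 0.2500

v = 0.2500, ω = -1.5000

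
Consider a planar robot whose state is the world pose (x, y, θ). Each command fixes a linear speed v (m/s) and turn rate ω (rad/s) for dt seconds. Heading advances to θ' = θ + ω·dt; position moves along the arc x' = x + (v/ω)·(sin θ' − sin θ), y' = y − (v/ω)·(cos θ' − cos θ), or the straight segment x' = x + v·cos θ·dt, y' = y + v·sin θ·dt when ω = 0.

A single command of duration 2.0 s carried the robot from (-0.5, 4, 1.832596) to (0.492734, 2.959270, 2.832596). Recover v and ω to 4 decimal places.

Δθ = 2.832596 − 1.832596 = 1.000000
ω = Δθ/dt = 1.000000/2.0 = 0.5000
R = −Δy/(cos θ' − cos θ) = -1.5000
v = R·ω = -1.5000·0.5000 = -0.7500

v = -0.7500, ω = 0.5000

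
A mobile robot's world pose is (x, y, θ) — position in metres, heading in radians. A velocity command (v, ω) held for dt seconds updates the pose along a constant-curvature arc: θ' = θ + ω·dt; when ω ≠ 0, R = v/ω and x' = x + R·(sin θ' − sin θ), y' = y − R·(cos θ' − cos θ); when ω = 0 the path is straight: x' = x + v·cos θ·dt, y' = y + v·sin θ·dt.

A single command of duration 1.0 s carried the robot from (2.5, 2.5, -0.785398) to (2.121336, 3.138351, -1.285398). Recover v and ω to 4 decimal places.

Δθ = -1.285398 − -0.785398 = -0.500000
ω = Δθ/dt = -0.500000/1.0 = -0.5000
R = −Δy/(cos θ' − cos θ) = 1.5000
v = R·ω = 1.5000·-0.5000 = -0.7500

v = -0.7500, ω = -0.5000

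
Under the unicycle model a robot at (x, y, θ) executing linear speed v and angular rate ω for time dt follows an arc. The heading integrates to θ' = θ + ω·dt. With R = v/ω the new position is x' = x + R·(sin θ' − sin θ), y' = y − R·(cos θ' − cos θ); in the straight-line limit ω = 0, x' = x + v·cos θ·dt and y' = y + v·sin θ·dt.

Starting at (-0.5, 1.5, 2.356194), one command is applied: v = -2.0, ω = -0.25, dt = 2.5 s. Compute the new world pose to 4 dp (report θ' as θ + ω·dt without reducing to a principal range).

θ' = 2.3562 + -0.25·2.5 = 1.7312
R = v/ω = -2.0/-0.25 = 8.0000
x' = -0.5 + 8.0000·(sin 1.7312 − sin 2.3562) = 1.7405
y' = 1.5 − 8.0000·(cos 1.7312 − cos 2.3562) = -2.8792

(1.7405, -2.8792, 1.7312)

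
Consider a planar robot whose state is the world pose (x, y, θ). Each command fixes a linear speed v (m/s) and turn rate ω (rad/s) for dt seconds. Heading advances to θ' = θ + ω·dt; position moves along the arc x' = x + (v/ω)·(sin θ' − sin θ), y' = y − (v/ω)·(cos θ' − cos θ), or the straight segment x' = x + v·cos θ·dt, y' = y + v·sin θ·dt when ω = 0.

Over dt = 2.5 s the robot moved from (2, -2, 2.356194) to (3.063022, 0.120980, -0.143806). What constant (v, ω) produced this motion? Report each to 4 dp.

v = 1.2500, ω = -1.0000

Δθ = -0.143806 − 2.356194 = -2.500000
ω = Δθ/dt = -2.500000/2.5 = -1.0000
R = −Δy/(cos θ' − cos θ) = -1.2500
v = R·ω = -1.2500·-1.0000 = 1.2500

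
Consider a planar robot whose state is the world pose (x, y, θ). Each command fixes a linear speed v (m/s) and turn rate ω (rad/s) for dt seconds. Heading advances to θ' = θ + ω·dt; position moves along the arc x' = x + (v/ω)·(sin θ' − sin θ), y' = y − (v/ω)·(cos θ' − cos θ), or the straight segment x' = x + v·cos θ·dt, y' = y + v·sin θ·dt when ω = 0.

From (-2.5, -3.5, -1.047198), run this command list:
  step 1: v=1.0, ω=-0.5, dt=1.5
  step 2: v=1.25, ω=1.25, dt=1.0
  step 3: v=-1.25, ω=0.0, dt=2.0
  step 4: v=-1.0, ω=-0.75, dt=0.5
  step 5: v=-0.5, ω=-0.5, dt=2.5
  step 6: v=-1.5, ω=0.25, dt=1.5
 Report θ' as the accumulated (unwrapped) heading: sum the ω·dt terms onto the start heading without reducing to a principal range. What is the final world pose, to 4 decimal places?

(-3.4607, -1.1756, -1.7972)

step 1: θ'=-1.7972 (R=-2.0000) → pose (-2.2831, -4.9489, -1.7972)
step 2: θ'=-0.5472 (R=1.0000) → pose (-1.8289, -6.0274, -0.5472)
step 3: θ'=-0.5472 (straight) → pose (-3.9639, -4.7267, -0.5472)
step 4: θ'=-0.9222 (R=1.3333) → pose (-4.3327, -4.3934, -0.9222)
step 5: θ'=-2.1722 (R=1.0000) → pose (-4.3603, -3.2236, -2.1722)
step 6: θ'=-1.7972 (R=-6.0000) → pose (-3.4607, -1.1756, -1.7972)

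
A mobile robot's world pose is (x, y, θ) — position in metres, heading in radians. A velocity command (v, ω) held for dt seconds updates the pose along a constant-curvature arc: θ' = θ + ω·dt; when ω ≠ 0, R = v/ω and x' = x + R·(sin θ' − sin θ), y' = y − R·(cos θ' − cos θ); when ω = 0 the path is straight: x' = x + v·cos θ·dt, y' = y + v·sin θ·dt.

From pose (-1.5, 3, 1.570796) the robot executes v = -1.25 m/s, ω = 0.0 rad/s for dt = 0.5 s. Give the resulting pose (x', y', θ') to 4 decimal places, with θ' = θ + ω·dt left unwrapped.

(-1.5000, 2.3750, 1.5708)

θ' = 1.5708 + 0.0·0.5 = 1.5708
ω = 0 → straight: x' = -1.5 + -1.25·cos(1.5708)·0.5 = -1.5000
y' = 3 + -1.25·sin(1.5708)·0.5 = 2.3750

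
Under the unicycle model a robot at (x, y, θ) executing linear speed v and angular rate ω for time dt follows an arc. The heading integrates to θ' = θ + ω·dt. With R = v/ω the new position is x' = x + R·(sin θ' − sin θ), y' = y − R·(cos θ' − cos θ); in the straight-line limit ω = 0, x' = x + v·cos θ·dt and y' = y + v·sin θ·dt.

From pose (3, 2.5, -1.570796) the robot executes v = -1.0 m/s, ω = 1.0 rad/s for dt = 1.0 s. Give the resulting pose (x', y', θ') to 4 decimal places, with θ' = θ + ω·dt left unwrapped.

θ' = -1.5708 + 1.0·1.0 = -0.5708
R = v/ω = -1.0/1.0 = -1.0000
x' = 3 + -1.0000·(sin -0.5708 − sin -1.5708) = 2.5403
y' = 2.5 − -1.0000·(cos -0.5708 − cos -1.5708) = 3.3415

(2.5403, 3.3415, -0.5708)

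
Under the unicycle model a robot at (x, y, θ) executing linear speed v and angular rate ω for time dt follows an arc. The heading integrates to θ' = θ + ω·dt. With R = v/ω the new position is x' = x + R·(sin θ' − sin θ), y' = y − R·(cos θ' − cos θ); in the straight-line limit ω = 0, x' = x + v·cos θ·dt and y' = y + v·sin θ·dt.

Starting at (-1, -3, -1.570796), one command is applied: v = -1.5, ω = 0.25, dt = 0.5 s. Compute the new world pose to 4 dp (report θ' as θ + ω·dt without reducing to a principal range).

(-1.0468, -2.2520, -1.4458)

θ' = -1.5708 + 0.25·0.5 = -1.4458
R = v/ω = -1.5/0.25 = -6.0000
x' = -1 + -6.0000·(sin -1.4458 − sin -1.5708) = -1.0468
y' = -3 − -6.0000·(cos -1.4458 − cos -1.5708) = -2.2520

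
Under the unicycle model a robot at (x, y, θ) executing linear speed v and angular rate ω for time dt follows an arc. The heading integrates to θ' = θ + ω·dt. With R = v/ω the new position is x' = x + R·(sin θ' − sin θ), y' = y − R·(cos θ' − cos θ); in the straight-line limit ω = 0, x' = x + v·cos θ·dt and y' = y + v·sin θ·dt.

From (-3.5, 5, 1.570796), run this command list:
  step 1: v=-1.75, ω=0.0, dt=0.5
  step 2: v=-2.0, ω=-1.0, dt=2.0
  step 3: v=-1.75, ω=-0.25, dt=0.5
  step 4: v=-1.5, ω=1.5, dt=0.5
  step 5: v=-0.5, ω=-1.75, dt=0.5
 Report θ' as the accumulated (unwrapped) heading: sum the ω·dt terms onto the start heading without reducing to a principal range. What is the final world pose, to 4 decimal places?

(-8.0590, 2.9078, -0.6792)

step 1: θ'=1.5708 (straight) → pose (-3.5000, 4.1250, 1.5708)
step 2: θ'=-0.4292 (R=2.0000) → pose (-6.3323, 2.3064, -0.4292)
step 3: θ'=-0.5542 (R=7.0000) → pose (-7.1031, 2.7192, -0.5542)
step 4: θ'=0.1958 (R=-1.0000) → pose (-7.8239, 2.8498, 0.1958)
step 5: θ'=-0.6792 (R=0.2857) → pose (-8.0590, 2.9078, -0.6792)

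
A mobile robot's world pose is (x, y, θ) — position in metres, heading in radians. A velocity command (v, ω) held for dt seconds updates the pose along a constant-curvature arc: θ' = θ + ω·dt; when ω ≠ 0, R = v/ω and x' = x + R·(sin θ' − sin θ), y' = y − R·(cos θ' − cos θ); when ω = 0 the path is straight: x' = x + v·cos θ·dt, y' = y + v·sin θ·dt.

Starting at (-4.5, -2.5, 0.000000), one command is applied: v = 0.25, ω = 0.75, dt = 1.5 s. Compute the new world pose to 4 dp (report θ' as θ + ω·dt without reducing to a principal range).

(-4.1992, -2.3104, 1.1250)

θ' = 0.0000 + 0.75·1.5 = 1.1250
R = v/ω = 0.25/0.75 = 0.3333
x' = -4.5 + 0.3333·(sin 1.1250 − sin 0.0000) = -4.1992
y' = -2.5 − 0.3333·(cos 1.1250 − cos 0.0000) = -2.3104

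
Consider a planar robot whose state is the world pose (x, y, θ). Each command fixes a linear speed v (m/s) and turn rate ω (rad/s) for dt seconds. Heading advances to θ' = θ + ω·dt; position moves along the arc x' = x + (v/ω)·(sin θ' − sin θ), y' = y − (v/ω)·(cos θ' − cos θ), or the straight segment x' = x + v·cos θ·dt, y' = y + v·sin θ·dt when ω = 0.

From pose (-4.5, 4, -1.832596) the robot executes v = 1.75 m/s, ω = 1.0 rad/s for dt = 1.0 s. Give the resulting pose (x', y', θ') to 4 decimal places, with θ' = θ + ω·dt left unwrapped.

θ' = -1.8326 + 1.0·1.0 = -0.8326
R = v/ω = 1.75/1.0 = 1.7500
x' = -4.5 + 1.7500·(sin -0.8326 − sin -1.8326) = -4.1041
y' = 4 − 1.7500·(cos -0.8326 − cos -1.8326) = 2.3694

(-4.1041, 2.3694, -0.8326)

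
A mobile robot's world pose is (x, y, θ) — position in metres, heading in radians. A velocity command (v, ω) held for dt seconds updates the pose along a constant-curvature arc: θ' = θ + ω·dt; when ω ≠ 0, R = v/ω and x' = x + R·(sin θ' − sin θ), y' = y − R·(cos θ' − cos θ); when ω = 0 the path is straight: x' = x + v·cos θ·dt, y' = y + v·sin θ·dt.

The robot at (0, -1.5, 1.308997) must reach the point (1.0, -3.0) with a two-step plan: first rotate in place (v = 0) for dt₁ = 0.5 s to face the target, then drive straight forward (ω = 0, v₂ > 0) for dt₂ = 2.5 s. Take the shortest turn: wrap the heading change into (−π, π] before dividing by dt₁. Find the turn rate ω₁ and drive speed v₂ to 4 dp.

heading to target = atan2(-3−-1.5, 1−0) = -0.9828
Δθ = wrap(-0.9828 − 1.3090) = -2.2918; ω₁ = Δθ/dt₁ = -4.5836
distance = √((1−0)² + (-3−-1.5)²) = 1.8028; v₂ = distance/dt₂ = 0.7211

ω₁ = -4.5836, v₂ = 0.7211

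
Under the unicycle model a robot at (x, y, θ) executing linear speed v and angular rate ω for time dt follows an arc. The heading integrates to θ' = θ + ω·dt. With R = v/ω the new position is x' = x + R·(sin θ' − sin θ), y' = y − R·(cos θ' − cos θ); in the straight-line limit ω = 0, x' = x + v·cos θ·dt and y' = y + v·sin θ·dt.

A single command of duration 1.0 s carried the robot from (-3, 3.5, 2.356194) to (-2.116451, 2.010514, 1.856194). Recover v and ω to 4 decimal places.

v = -1.7500, ω = -0.5000

Δθ = 1.856194 − 2.356194 = -0.500000
ω = Δθ/dt = -0.500000/1.0 = -0.5000
R = −Δy/(cos θ' − cos θ) = 3.5000
v = R·ω = 3.5000·-0.5000 = -1.7500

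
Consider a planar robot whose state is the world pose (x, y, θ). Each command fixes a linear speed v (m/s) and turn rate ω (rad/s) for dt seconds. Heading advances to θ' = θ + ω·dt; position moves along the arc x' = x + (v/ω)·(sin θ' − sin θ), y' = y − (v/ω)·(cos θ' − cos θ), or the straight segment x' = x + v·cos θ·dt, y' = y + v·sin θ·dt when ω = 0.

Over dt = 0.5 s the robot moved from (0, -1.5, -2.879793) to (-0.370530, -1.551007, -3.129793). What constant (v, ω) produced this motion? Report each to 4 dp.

Δθ = -3.129793 − -2.879793 = -0.250000
ω = Δθ/dt = -0.250000/0.5 = -0.5000
R = Δx/(sin θ' − sin θ) = -1.5000
v = R·ω = -1.5000·-0.5000 = 0.7500

v = 0.7500, ω = -0.5000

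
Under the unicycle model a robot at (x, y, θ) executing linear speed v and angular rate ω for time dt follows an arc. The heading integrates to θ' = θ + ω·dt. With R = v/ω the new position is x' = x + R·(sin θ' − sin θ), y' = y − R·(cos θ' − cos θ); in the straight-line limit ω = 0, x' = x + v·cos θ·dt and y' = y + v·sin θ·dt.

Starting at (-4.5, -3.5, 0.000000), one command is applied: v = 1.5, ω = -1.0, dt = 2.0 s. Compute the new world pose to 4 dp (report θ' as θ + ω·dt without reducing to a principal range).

θ' = 0.0000 + -1.0·2.0 = -2.0000
R = v/ω = 1.5/-1.0 = -1.5000
x' = -4.5 + -1.5000·(sin -2.0000 − sin 0.0000) = -3.1361
y' = -3.5 − -1.5000·(cos -2.0000 − cos 0.0000) = -5.6242

(-3.1361, -5.6242, -2.0000)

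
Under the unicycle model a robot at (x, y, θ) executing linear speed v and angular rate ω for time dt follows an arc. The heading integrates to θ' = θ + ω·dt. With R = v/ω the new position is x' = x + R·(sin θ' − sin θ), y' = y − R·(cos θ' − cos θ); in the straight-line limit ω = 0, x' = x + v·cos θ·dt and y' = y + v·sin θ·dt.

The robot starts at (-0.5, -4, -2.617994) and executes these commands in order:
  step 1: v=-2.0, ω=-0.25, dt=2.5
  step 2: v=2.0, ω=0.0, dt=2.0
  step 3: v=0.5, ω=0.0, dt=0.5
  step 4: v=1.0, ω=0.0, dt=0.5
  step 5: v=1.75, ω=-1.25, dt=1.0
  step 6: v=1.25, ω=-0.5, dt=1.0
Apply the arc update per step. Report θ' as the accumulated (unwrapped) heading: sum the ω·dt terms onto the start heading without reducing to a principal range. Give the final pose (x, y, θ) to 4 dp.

(-1.6026, -0.1639, -4.9930)

step 1: θ'=-3.2430 (R=8.0000) → pose (4.3098, -2.9693, -3.2430)
step 2: θ'=-3.2430 (straight) → pose (0.3304, -2.5644, -3.2430)
step 3: θ'=-3.2430 (straight) → pose (0.0817, -2.5391, -3.2430)
step 4: θ'=-3.2430 (straight) → pose (-0.4158, -2.4885, -3.2430)
step 5: θ'=-4.4930 (R=-1.4000) → pose (-1.6405, -1.4004, -4.4930)
step 6: θ'=-4.9930 (R=-2.5000) → pose (-1.6026, -0.1639, -4.9930)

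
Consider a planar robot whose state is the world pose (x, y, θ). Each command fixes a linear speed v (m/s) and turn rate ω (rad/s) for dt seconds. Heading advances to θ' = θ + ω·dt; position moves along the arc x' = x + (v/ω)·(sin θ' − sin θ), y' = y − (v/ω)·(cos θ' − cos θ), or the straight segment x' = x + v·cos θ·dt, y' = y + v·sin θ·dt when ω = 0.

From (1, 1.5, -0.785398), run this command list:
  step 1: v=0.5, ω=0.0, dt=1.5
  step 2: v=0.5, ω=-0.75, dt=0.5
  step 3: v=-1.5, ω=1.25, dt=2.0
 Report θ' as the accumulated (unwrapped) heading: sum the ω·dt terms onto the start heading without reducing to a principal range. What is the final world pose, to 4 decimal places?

step 1: θ'=-0.7854 (straight) → pose (1.5303, 0.9697, -0.7854)
step 2: θ'=-1.1604 (R=-0.6667) → pose (1.6702, 0.7642, -1.1604)
step 3: θ'=1.3396 (R=-1.2000) → pose (-0.5982, 0.5604, 1.3396)

(-0.5982, 0.5604, 1.3396)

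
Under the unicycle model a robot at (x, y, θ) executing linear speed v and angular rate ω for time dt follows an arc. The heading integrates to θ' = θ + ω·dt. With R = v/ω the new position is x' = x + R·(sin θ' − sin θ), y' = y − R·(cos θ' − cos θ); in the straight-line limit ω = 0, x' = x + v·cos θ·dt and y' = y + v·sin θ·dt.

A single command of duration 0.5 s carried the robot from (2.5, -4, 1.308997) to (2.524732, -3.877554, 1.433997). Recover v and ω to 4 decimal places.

Δθ = 1.433997 − 1.308997 = 0.125000
ω = Δθ/dt = 0.125000/0.5 = 0.2500
R = −Δy/(cos θ' − cos θ) = 1.0000
v = R·ω = 1.0000·0.2500 = 0.2500

v = 0.2500, ω = 0.2500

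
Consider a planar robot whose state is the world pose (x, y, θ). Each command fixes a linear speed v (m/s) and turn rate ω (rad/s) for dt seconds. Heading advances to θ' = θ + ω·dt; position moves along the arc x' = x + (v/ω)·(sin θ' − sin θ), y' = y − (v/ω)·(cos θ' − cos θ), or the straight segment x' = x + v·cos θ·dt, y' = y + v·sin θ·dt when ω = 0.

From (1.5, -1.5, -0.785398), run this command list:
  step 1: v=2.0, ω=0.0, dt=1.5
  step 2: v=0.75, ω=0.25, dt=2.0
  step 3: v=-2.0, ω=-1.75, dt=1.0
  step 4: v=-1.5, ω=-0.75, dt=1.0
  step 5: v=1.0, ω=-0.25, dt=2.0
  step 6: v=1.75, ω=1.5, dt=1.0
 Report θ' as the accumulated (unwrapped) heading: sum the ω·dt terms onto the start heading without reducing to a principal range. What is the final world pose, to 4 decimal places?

step 1: θ'=-0.7854 (straight) → pose (3.6213, -3.6213, -0.7854)
step 2: θ'=-0.2854 (R=3.0000) → pose (4.8980, -4.3786, -0.2854)
step 3: θ'=-2.0354 (R=1.1429) → pose (4.1981, -2.7699, -2.0354)
step 4: θ'=-2.7854 (R=2.0000) → pose (5.2886, -1.7916, -2.7854)
step 5: θ'=-3.2854 (R=-4.0000) → pose (3.3206, -2.0014, -3.2854)
step 6: θ'=-1.7854 (R=1.1667) → pose (2.0135, -2.9076, -1.7854)

(2.0135, -2.9076, -1.7854)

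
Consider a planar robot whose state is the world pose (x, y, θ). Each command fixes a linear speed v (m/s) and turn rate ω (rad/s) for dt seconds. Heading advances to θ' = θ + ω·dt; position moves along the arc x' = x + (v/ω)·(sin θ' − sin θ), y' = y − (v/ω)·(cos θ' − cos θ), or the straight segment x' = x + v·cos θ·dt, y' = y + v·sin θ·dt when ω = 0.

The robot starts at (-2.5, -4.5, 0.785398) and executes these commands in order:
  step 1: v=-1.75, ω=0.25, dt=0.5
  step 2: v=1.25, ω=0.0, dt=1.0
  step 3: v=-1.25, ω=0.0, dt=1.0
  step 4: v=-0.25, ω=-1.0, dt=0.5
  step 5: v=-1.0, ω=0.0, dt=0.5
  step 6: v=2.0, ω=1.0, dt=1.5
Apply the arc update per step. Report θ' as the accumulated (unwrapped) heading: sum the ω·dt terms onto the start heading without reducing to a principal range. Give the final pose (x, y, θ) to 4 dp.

(-2.5468, -2.9310, 1.9104)

step 1: θ'=0.9104 (R=-7.0000) → pose (-3.0785, -5.1557, 0.9104)
step 2: θ'=0.9104 (straight) → pose (-2.3117, -4.1685, 0.9104)
step 3: θ'=0.9104 (straight) → pose (-3.0785, -5.1557, 0.9104)
step 4: θ'=0.4104 (R=0.2500) → pose (-3.1762, -5.2316, 0.4104)
step 5: θ'=0.4104 (straight) → pose (-3.6347, -5.4311, 0.4104)
step 6: θ'=1.9104 (R=2.0000) → pose (-2.5468, -2.9310, 1.9104)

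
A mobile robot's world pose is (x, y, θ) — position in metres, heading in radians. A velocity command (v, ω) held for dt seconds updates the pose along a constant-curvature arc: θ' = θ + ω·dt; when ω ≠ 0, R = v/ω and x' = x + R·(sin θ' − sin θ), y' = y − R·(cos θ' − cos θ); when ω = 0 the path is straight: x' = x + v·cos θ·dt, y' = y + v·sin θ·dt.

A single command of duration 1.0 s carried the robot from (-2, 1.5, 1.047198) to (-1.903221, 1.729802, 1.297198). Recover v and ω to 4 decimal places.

Δθ = 1.297198 − 1.047198 = 0.250000
ω = Δθ/dt = 0.250000/1.0 = 0.2500
R = −Δy/(cos θ' − cos θ) = 1.0000
v = R·ω = 1.0000·0.2500 = 0.2500

v = 0.2500, ω = 0.2500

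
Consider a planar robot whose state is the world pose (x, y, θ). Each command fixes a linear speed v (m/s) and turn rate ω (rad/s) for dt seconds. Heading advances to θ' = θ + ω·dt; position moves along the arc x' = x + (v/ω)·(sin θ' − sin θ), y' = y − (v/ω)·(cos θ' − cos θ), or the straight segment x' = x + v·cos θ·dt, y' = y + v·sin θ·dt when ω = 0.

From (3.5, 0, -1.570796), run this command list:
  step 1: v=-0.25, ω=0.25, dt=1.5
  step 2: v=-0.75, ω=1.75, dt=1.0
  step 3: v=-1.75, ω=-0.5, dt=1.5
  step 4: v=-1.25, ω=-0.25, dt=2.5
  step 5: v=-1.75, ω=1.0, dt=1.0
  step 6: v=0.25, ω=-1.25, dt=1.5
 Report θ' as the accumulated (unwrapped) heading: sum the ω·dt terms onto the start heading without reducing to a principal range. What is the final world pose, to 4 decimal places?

(-3.7607, 1.9204, -1.6958)

step 1: θ'=-1.1958 (R=-1.0000) → pose (3.4305, 0.3663, -1.1958)
step 2: θ'=0.5542 (R=-0.4286) → pose (2.8062, 0.5737, 0.5542)
step 3: θ'=-0.1958 (R=3.5000) → pose (0.2833, 0.1167, -0.1958)
step 4: θ'=-0.8208 (R=5.0000) → pose (-2.4024, 1.6130, -0.8208)
step 5: θ'=0.1792 (R=-1.7500) → pose (-3.9948, 2.1421, 0.1792)
step 6: θ'=-1.6958 (R=-0.2000) → pose (-3.7607, 1.9204, -1.6958)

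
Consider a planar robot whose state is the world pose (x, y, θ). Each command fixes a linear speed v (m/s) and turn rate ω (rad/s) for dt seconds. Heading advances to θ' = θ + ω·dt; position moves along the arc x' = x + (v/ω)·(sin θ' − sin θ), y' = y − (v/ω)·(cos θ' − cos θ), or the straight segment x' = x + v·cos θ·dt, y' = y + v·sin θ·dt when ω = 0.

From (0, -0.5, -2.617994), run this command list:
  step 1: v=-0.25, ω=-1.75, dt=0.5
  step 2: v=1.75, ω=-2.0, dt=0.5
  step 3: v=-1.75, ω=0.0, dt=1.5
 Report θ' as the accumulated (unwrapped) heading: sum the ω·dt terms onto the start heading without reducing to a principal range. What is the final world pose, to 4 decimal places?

(0.1391, -2.4206, -4.4930)

step 1: θ'=-3.4930 (R=0.1429) → pose (0.1206, -0.4896, -3.4930)
step 2: θ'=-4.4930 (R=-0.8750) → pose (-0.4322, 0.1415, -4.4930)
step 3: θ'=-4.4930 (straight) → pose (0.1391, -2.4206, -4.4930)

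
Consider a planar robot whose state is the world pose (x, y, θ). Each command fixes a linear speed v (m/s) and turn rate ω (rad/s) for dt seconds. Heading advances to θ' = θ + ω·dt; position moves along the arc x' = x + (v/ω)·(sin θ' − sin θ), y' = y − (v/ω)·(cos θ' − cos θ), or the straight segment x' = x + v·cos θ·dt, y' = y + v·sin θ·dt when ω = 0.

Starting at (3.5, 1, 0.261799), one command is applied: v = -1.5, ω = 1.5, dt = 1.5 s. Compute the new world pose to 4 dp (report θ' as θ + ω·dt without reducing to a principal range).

θ' = 0.2618 + 1.5·1.5 = 2.5118
R = v/ω = -1.5/1.5 = -1.0000
x' = 3.5 + -1.0000·(sin 2.5118 − sin 0.2618) = 3.1698
y' = 1 − -1.0000·(cos 2.5118 − cos 0.2618) = -0.7741

(3.1698, -0.7741, 2.5118)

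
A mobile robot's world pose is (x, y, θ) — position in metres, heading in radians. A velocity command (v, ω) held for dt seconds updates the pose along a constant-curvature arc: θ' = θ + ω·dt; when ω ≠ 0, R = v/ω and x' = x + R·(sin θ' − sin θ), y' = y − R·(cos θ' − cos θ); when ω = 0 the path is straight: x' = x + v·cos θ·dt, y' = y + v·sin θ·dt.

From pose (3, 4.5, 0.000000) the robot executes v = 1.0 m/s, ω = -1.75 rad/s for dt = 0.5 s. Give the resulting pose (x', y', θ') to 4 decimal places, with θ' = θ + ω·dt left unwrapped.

(3.4386, 4.2949, -0.8750)

θ' = 0.0000 + -1.75·0.5 = -0.8750
R = v/ω = 1.0/-1.75 = -0.5714
x' = 3 + -0.5714·(sin -0.8750 − sin 0.0000) = 3.4386
y' = 4.5 − -0.5714·(cos -0.8750 − cos 0.0000) = 4.2949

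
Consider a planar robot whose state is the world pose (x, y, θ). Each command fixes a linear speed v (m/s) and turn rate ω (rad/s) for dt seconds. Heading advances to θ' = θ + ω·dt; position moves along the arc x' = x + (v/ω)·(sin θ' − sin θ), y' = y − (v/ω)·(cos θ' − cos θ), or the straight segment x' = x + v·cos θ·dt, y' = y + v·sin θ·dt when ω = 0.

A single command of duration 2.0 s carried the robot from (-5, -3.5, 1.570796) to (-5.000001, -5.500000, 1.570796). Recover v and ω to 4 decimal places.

v = -1.0000, ω = 0.0000

Δθ = 1.570796 − 1.570796 = 0.000000
ω = Δθ/dt = 0.000000/2.0 = 0.0000
ω = 0 → v = (Δx·cos θ + Δy·sin θ)/dt = -1.0000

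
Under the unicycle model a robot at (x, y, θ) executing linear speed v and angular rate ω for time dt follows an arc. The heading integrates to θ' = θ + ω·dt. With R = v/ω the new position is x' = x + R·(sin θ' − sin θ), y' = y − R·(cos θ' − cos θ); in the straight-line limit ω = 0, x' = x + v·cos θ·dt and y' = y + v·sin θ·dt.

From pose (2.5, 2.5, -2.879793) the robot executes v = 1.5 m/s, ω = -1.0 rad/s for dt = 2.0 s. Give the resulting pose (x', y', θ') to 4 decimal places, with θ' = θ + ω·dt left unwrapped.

(0.6327, 4.1988, -4.8798)

θ' = -2.8798 + -1.0·2.0 = -4.8798
R = v/ω = 1.5/-1.0 = -1.5000
x' = 2.5 + -1.5000·(sin -4.8798 − sin -2.8798) = 0.6327
y' = 2.5 − -1.5000·(cos -4.8798 − cos -2.8798) = 4.1988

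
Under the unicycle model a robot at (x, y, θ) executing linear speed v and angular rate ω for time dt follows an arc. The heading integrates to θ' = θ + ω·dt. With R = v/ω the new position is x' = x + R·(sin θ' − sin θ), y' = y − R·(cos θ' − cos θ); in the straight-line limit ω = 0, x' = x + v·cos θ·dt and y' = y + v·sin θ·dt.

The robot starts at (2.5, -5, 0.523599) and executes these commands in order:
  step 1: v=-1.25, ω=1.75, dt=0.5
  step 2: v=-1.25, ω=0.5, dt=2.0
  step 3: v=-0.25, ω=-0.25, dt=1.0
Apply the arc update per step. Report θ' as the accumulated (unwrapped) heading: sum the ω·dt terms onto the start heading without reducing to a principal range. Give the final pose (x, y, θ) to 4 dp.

step 1: θ'=1.3986 (R=-0.7143) → pose (2.1534, -5.4962, 1.3986)
step 2: θ'=2.3986 (R=-2.5000) → pose (2.9252, -7.7657, 2.3986)
step 3: θ'=2.1486 (R=1.0000) → pose (3.0864, -7.9559, 2.1486)

(3.0864, -7.9559, 2.1486)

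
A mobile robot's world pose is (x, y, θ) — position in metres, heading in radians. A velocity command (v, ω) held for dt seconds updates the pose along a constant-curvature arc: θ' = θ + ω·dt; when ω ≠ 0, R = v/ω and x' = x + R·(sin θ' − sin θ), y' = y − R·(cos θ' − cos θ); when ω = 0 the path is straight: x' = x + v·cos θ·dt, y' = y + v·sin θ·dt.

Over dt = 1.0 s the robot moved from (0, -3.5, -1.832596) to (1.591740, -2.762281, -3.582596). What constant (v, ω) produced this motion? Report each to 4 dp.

v = -2.0000, ω = -1.7500

Δθ = -3.582596 − -1.832596 = -1.750000
ω = Δθ/dt = -1.750000/1.0 = -1.7500
R = Δx/(sin θ' − sin θ) = 1.1429
v = R·ω = 1.1429·-1.7500 = -2.0000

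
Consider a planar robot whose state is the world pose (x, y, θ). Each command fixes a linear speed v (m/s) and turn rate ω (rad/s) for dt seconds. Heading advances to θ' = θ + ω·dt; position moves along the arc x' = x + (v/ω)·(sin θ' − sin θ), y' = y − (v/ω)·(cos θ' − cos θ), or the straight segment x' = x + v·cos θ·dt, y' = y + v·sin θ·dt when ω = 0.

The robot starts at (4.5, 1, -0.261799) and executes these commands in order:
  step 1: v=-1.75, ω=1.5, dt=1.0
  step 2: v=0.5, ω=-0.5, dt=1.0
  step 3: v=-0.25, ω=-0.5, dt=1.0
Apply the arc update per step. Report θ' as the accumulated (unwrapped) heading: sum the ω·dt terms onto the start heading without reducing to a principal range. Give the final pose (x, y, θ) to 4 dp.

(3.1491, 0.5511, 0.2382)

step 1: θ'=1.2382 (R=-1.1667) → pose (3.0953, 0.2540, 1.2382)
step 2: θ'=0.7382 (R=-1.0000) → pose (3.3676, 0.6672, 0.7382)
step 3: θ'=0.2382 (R=0.5000) → pose (3.1491, 0.5511, 0.2382)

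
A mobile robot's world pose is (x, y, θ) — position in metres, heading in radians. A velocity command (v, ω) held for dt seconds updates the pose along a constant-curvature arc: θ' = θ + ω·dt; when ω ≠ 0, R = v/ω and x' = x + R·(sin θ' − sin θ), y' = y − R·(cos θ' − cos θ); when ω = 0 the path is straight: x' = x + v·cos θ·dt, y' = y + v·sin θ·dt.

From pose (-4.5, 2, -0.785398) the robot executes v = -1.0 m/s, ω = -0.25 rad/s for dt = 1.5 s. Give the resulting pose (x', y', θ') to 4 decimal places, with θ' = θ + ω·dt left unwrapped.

(-5.3394, 3.2325, -1.1604)

θ' = -0.7854 + -0.25·1.5 = -1.1604
R = v/ω = -1.0/-0.25 = 4.0000
x' = -4.5 + 4.0000·(sin -1.1604 − sin -0.7854) = -5.3394
y' = 2 − 4.0000·(cos -1.1604 − cos -0.7854) = 3.2325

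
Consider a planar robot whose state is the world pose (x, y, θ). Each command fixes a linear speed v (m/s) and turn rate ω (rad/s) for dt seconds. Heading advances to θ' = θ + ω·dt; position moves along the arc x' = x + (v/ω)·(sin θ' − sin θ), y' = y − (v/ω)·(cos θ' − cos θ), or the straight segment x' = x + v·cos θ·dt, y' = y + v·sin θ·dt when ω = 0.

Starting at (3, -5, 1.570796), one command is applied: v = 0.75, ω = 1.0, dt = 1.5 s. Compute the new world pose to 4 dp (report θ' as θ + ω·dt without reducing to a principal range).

(2.3031, -4.2519, 3.0708)

θ' = 1.5708 + 1.0·1.5 = 3.0708
R = v/ω = 0.75/1.0 = 0.7500
x' = 3 + 0.7500·(sin 3.0708 − sin 1.5708) = 2.3031
y' = -5 − 0.7500·(cos 3.0708 − cos 1.5708) = -4.2519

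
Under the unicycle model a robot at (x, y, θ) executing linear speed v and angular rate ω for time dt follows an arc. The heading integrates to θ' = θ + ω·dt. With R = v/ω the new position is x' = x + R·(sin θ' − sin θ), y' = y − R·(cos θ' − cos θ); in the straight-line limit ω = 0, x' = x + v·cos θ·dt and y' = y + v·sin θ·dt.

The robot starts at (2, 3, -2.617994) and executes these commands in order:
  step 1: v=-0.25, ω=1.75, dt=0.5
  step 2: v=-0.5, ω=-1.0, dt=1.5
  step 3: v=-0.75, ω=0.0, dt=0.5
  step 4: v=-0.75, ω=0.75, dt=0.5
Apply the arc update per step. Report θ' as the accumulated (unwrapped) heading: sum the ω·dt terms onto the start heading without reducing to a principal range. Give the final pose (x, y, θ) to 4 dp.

step 1: θ'=-1.7430 (R=-0.1429) → pose (2.0693, 3.0992, -1.7430)
step 2: θ'=-3.2430 (R=0.5000) → pose (2.6125, 3.5110, -3.2430)
step 3: θ'=-3.2430 (straight) → pose (2.9856, 3.4730, -3.2430)
step 4: θ'=-2.8680 (R=-1.0000) → pose (3.3570, 3.5051, -2.8680)

(3.3570, 3.5051, -2.8680)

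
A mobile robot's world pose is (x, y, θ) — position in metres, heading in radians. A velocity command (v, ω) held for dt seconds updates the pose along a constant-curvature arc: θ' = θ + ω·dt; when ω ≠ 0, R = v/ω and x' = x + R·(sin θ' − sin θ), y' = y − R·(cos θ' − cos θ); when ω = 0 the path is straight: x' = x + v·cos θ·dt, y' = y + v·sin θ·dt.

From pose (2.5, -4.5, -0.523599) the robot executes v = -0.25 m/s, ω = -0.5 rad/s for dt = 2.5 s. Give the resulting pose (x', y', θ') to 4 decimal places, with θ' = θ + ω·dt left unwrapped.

(2.2602, -3.9663, -1.7736)

θ' = -0.5236 + -0.5·2.5 = -1.7736
R = v/ω = -0.25/-0.5 = 0.5000
x' = 2.5 + 0.5000·(sin -1.7736 − sin -0.5236) = 2.2602
y' = -4.5 − 0.5000·(cos -1.7736 − cos -0.5236) = -3.9663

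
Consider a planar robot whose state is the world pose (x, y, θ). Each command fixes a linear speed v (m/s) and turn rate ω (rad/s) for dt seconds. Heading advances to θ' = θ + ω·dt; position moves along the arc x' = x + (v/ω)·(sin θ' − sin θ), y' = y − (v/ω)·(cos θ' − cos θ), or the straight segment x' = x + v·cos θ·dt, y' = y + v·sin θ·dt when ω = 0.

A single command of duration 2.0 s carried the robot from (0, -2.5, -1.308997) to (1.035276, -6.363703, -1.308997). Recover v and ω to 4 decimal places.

Δθ = -1.308997 − -1.308997 = 0.000000
ω = Δθ/dt = 0.000000/2.0 = 0.0000
ω = 0 → v = (Δx·cos θ + Δy·sin θ)/dt = 2.0000

v = 2.0000, ω = 0.0000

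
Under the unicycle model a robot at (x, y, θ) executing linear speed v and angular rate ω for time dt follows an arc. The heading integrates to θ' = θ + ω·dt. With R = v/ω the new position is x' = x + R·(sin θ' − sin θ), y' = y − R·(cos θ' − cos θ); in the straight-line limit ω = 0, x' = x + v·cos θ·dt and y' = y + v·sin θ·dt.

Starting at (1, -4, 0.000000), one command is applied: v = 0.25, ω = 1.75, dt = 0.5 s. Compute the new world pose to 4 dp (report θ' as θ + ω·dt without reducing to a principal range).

θ' = 0.0000 + 1.75·0.5 = 0.8750
R = v/ω = 0.25/1.75 = 0.1429
x' = 1 + 0.1429·(sin 0.8750 − sin 0.0000) = 1.1096
y' = -4 − 0.1429·(cos 0.8750 − cos 0.0000) = -3.9487

(1.1096, -3.9487, 0.8750)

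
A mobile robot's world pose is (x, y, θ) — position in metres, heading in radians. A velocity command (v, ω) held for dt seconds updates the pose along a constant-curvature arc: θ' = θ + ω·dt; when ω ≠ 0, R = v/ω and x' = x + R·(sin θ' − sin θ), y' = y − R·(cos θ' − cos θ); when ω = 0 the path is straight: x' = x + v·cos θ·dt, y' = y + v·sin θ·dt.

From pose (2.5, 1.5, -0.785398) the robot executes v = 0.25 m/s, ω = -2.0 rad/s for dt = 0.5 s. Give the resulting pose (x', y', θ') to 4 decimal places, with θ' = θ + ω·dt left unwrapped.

θ' = -0.7854 + -2.0·0.5 = -1.7854
R = v/ω = 0.25/-2.0 = -0.1250
x' = 2.5 + -0.1250·(sin -1.7854 − sin -0.7854) = 2.5337
y' = 1.5 − -0.1250·(cos -1.7854 − cos -0.7854) = 1.3850

(2.5337, 1.3850, -1.7854)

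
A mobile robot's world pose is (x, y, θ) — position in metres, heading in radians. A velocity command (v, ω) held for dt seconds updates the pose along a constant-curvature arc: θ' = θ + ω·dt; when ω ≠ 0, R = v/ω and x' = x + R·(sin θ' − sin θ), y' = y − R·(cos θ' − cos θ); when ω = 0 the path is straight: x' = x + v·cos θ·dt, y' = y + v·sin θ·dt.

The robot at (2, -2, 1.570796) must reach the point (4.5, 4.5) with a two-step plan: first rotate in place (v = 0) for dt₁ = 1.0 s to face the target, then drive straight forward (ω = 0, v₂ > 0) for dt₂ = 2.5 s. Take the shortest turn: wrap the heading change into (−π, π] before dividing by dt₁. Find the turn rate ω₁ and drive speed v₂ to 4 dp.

heading to target = atan2(4.5−-2, 4.5−2) = 1.2036
Δθ = wrap(1.2036 − 1.5708) = -0.3672; ω₁ = Δθ/dt₁ = -0.3672
distance = √((4.5−2)² + (4.5−-2)²) = 6.9642; v₂ = distance/dt₂ = 2.7857

ω₁ = -0.3672, v₂ = 2.7857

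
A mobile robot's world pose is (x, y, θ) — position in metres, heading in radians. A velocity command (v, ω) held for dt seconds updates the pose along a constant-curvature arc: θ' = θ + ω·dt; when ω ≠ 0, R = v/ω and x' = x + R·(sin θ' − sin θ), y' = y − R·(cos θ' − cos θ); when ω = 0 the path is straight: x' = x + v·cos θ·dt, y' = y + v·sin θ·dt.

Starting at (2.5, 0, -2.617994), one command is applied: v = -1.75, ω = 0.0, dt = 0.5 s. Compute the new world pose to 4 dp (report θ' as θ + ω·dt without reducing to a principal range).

(3.2578, 0.4375, -2.6180)

θ' = -2.6180 + 0.0·0.5 = -2.6180
ω = 0 → straight: x' = 2.5 + -1.75·cos(-2.6180)·0.5 = 3.2578
y' = 0 + -1.75·sin(-2.6180)·0.5 = 0.4375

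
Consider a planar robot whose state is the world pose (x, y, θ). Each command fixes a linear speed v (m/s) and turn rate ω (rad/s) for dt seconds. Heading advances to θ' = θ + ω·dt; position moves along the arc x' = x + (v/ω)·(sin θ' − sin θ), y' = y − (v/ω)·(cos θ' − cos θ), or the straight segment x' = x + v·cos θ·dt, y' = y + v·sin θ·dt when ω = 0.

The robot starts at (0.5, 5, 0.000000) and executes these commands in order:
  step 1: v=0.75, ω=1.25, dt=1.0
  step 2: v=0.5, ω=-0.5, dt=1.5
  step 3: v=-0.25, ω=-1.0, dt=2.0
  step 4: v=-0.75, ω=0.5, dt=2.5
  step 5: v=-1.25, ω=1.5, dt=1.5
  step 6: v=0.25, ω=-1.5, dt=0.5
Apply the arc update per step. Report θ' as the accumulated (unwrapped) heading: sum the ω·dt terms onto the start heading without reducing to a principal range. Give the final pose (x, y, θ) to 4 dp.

step 1: θ'=1.2500 (R=0.6000) → pose (1.0694, 5.4108, 1.2500)
step 2: θ'=0.5000 (R=-1.0000) → pose (1.5389, 5.9731, 0.5000)
step 3: θ'=-1.5000 (R=0.2500) → pose (1.1697, 6.1748, -1.5000)
step 4: θ'=-0.2500 (R=-1.5000) → pose (0.0446, 7.5220, -0.2500)
step 5: θ'=2.0000 (R=-0.8333) → pose (-0.9193, 6.3678, 2.0000)
step 6: θ'=1.2500 (R=-0.1667) → pose (-0.9259, 6.4897, 1.2500)

(-0.9259, 6.4897, 1.2500)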